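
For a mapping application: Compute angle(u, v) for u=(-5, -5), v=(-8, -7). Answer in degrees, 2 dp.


u.v = 75, |u| = sqrt(50) = 7.0711, |v| = sqrt(113) = 10.6301
cos(theta) = u.v/(|u||v|) = 75/sqrt(5650) = 0.997785
theta = acos(0.997785) = 3.81 degrees

3.81 degrees


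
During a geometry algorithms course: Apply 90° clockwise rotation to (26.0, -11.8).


90° CW: (x,y) -> (y, -x)
(26,-11.8) -> (-11.8, -26)

(-11.8, -26)


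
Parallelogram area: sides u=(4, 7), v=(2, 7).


|u x v| = |4*7 - 7*2|
= |28 - 14| = 14

14


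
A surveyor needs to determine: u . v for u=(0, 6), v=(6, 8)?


u . v = u_x*v_x + u_y*v_y = 0*6 + 6*8
= 0 + 48 = 48

48


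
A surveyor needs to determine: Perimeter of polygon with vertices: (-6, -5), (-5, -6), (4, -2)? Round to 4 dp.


Sides: (-6, -5)->(-5, -6): sqrt(2) = 1.414214, (-5, -6)->(4, -2): sqrt(97) = 9.848858, (4, -2)->(-6, -5): sqrt(109) = 10.440307
Sum = 21.703379
Perimeter = 21.7034

21.7034


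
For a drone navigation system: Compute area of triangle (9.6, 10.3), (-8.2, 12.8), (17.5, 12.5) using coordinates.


Area = |x_A(y_B-y_C) + x_B(y_C-y_A) + x_C(y_A-y_B)|/2
= |2.88 + (-18.04) + (-43.75)|/2
= 58.91/2 = 29.455

29.455


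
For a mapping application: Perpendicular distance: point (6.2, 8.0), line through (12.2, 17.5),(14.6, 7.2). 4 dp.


|cross product| = 84.6
|line direction| = sqrt(111.85) = 10.5759
Distance = 84.6/sqrt(111.85) = 7.9993

7.9993


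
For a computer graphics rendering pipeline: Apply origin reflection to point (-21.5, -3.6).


Reflection over origin: (x,y) -> (-x,-y)
(-21.5, -3.6) -> (21.5, 3.6)

(21.5, 3.6)


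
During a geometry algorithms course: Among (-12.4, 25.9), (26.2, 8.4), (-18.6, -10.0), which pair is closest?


d(P0,P1) = 42.3817, d(P0,P2) = 36.4314, d(P1,P2) = 48.4314
Closest: P0 and P2

Closest pair: (-12.4, 25.9) and (-18.6, -10.0), distance = 36.4314


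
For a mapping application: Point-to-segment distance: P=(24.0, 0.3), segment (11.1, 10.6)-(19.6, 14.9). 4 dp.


Project P onto AB: t = 0.7203 (clamped to [0,1])
Closest point on segment: (17.2225, 13.6973)
Distance: 15.014

15.014


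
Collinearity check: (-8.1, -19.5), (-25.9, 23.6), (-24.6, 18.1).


Cross product: ((-25.9)-(-8.1))*(18.1-(-19.5)) - (23.6-(-19.5))*((-24.6)-(-8.1))
= 41.87

No, not collinear


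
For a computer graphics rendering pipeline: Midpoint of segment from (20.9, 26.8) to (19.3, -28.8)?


M = ((20.9+19.3)/2, (26.8+(-28.8))/2)
= (20.1, -1)

(20.1, -1)


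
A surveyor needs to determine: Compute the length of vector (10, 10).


|u| = sqrt(10^2 + 10^2) = sqrt(200) = 14.1421

14.1421


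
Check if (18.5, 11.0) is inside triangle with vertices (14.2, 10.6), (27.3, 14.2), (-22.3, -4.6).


Cross products: AB x AP = -10.24, BC x BP = -6.72, CA x CP = -50.76
All same sign? yes

Yes, inside


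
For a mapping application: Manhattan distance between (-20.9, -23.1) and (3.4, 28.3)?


|(-20.9)-3.4| + |(-23.1)-28.3| = 24.3 + 51.4 = 75.7

75.7


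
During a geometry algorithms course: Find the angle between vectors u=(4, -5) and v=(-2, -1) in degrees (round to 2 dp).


u.v = -3, |u| = sqrt(41) = 6.4031, |v| = sqrt(5) = 2.2361
cos(theta) = u.v/(|u||v|) = -3/sqrt(205) = -0.209529
theta = acos(-0.209529) = 102.09 degrees

102.09 degrees


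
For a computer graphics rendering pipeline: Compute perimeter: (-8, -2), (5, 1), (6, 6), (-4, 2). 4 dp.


Sides: (-8, -2)->(5, 1): sqrt(178) = 13.341664, (5, 1)->(6, 6): sqrt(26) = 5.09902, (6, 6)->(-4, 2): sqrt(116) = 10.77033, (-4, 2)->(-8, -2): sqrt(32) = 5.656854
Sum = 34.867868
Perimeter = 34.8679

34.8679


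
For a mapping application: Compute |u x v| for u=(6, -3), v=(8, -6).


|u x v| = |6*(-6) - (-3)*8|
= |(-36) - (-24)| = 12

12


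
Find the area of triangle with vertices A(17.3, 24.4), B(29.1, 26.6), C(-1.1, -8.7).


Area = |x_A(y_B-y_C) + x_B(y_C-y_A) + x_C(y_A-y_B)|/2
= |610.69 + (-963.21) + 2.42|/2
= 350.1/2 = 175.05

175.05


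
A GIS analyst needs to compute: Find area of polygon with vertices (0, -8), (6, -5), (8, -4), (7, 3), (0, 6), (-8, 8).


Shoelace sum: (0*(-5) - 6*(-8)) + (6*(-4) - 8*(-5)) + (8*3 - 7*(-4)) + (7*6 - 0*3) + (0*8 - (-8)*6) + ((-8)*(-8) - 0*8)
= 270
Area = |270|/2 = 135

135


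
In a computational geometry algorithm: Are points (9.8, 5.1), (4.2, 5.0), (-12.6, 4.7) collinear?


Cross product: (4.2-9.8)*(4.7-5.1) - (5-5.1)*((-12.6)-9.8)
= 0

Yes, collinear


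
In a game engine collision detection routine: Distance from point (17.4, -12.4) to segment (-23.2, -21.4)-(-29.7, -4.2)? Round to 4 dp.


Project P onto AB: t = 0 (clamped to [0,1])
Closest point on segment: (-23.2, -21.4)
Distance: 41.5856

41.5856


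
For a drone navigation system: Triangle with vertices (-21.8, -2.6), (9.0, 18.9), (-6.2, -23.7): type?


Side lengths squared: AB^2=1410.89, BC^2=2045.8, CA^2=688.57
Sorted: [688.57, 1410.89, 2045.8]
By sides: Scalene, By angles: Acute

Scalene, Acute


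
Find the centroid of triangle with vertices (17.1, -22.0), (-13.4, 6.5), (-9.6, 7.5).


Centroid = ((x_A+x_B+x_C)/3, (y_A+y_B+y_C)/3)
= ((17.1+(-13.4)+(-9.6))/3, ((-22)+6.5+7.5)/3)
= (-1.9667, -2.6667)

(-1.9667, -2.6667)


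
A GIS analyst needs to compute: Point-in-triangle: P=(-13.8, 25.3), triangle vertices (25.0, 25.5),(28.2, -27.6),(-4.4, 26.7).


Cross products: AB x AP = -2060.92, BC x BP = 556.06, CA x CP = -52.44
All same sign? no

No, outside


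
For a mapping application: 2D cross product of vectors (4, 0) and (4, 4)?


u x v = u_x*v_y - u_y*v_x = 4*4 - 0*4
= 16 - 0 = 16

16


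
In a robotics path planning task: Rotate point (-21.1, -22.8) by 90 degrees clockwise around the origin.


90° CW: (x,y) -> (y, -x)
(-21.1,-22.8) -> (-22.8, 21.1)

(-22.8, 21.1)


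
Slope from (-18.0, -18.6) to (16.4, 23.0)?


slope = (y2-y1)/(x2-x1) = (23-(-18.6))/(16.4-(-18)) = 41.6/34.4 = 1.2093

1.2093


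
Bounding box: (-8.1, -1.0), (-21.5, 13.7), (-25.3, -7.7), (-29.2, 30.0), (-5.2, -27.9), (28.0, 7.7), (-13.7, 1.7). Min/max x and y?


x range: [-29.2, 28]
y range: [-27.9, 30]
Bounding box: (-29.2,-27.9) to (28,30)

(-29.2,-27.9) to (28,30)


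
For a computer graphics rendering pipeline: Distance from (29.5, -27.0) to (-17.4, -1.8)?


dx=-46.9, dy=25.2
d^2 = (-46.9)^2 + 25.2^2 = 2834.65
d = sqrt(2834.65) = 53.2414

53.2414


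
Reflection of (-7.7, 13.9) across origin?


Reflection over origin: (x,y) -> (-x,-y)
(-7.7, 13.9) -> (7.7, -13.9)

(7.7, -13.9)


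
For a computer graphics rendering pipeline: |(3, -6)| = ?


|u| = sqrt(3^2 + (-6)^2) = sqrt(45) = 6.7082

6.7082


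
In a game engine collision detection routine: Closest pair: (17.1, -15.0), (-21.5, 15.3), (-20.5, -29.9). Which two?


d(P0,P1) = 49.0719, d(P0,P2) = 40.4447, d(P1,P2) = 45.2111
Closest: P0 and P2

Closest pair: (17.1, -15.0) and (-20.5, -29.9), distance = 40.4447


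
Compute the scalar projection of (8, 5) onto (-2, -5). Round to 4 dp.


u.v = -41, |v| = sqrt(29) = 5.3852
Scalar projection = u.v / |v| = -41 / sqrt(29) = -7.6135

-7.6135


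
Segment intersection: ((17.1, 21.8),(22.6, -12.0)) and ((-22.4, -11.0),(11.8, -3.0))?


Cross products: d1=805.76, d2=-394.2, d3=-1515.5, d4=-315.54
d1*d2 < 0 and d3*d4 < 0? no

No, they don't intersect


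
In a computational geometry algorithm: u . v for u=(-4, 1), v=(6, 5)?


u . v = u_x*v_x + u_y*v_y = (-4)*6 + 1*5
= (-24) + 5 = -19

-19


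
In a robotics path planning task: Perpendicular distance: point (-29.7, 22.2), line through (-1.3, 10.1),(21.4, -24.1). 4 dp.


|cross product| = 696.61
|line direction| = sqrt(1684.93) = 41.0479
Distance = 696.61/sqrt(1684.93) = 16.9707

16.9707


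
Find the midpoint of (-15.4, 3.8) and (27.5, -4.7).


M = (((-15.4)+27.5)/2, (3.8+(-4.7))/2)
= (6.05, -0.45)

(6.05, -0.45)


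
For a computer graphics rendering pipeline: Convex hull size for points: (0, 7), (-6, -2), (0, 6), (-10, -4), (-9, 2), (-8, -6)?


Convex hull vertices (CCW): (-10, -4), (-8, -6), (0, 6), (0, 7), (-9, 2)
Count = 5

5


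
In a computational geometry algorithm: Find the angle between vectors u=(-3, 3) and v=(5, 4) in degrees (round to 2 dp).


u.v = -3, |u| = sqrt(18) = 4.2426, |v| = sqrt(41) = 6.4031
cos(theta) = u.v/(|u||v|) = -3/sqrt(738) = -0.110432
theta = acos(-0.110432) = 96.34 degrees

96.34 degrees


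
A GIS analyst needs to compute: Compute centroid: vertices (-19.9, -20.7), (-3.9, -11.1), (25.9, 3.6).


Centroid = ((x_A+x_B+x_C)/3, (y_A+y_B+y_C)/3)
= (((-19.9)+(-3.9)+25.9)/3, ((-20.7)+(-11.1)+3.6)/3)
= (0.7, -9.4)

(0.7, -9.4)


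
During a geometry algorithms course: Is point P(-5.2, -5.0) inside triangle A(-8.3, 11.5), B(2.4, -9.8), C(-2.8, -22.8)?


Cross products: AB x AP = -110.52, BC x BP = -123.76, CA x CP = -15.58
All same sign? yes

Yes, inside


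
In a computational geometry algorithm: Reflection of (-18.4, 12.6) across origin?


Reflection over origin: (x,y) -> (-x,-y)
(-18.4, 12.6) -> (18.4, -12.6)

(18.4, -12.6)


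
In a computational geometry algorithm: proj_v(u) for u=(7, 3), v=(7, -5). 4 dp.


u.v = 34, |v| = sqrt(74) = 8.6023
Scalar projection = u.v / |v| = 34 / sqrt(74) = 3.9524

3.9524


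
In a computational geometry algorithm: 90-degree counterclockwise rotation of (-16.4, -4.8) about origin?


90° CCW: (x,y) -> (-y, x)
(-16.4,-4.8) -> (4.8, -16.4)

(4.8, -16.4)


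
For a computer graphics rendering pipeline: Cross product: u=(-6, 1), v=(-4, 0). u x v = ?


u x v = u_x*v_y - u_y*v_x = (-6)*0 - 1*(-4)
= 0 - (-4) = 4

4


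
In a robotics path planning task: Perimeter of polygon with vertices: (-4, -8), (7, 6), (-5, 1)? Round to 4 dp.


Sides: (-4, -8)->(7, 6): sqrt(317) = 17.804494, (7, 6)->(-5, 1): sqrt(169) = 13, (-5, 1)->(-4, -8): sqrt(82) = 9.055385
Sum = 39.859879
Perimeter = 39.8599

39.8599


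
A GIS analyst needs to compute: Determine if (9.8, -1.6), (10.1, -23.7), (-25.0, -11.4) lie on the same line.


Cross product: (10.1-9.8)*((-11.4)-(-1.6)) - ((-23.7)-(-1.6))*((-25)-9.8)
= -772.02

No, not collinear


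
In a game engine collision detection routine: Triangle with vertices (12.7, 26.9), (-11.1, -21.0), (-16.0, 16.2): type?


Side lengths squared: AB^2=2860.85, BC^2=1407.85, CA^2=938.18
Sorted: [938.18, 1407.85, 2860.85]
By sides: Scalene, By angles: Obtuse

Scalene, Obtuse


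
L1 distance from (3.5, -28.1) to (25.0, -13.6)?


|3.5-25| + |(-28.1)-(-13.6)| = 21.5 + 14.5 = 36

36


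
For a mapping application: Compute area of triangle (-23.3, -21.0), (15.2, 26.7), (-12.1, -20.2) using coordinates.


Area = |x_A(y_B-y_C) + x_B(y_C-y_A) + x_C(y_A-y_B)|/2
= |(-1092.77) + 12.16 + 577.17|/2
= 503.44/2 = 251.72

251.72


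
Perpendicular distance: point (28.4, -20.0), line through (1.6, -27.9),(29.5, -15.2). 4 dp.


|cross product| = 119.95
|line direction| = sqrt(939.7) = 30.6545
Distance = 119.95/sqrt(939.7) = 3.913

3.913


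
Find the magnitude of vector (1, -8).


|u| = sqrt(1^2 + (-8)^2) = sqrt(65) = 8.0623

8.0623


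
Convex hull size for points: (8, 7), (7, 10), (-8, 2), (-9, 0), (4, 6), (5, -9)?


Convex hull vertices (CCW): (-9, 0), (5, -9), (8, 7), (7, 10), (-8, 2)
Count = 5

5


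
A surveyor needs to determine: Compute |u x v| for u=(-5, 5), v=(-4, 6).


|u x v| = |(-5)*6 - 5*(-4)|
= |(-30) - (-20)| = 10

10


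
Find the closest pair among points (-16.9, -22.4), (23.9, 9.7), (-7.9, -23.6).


d(P0,P1) = 51.9139, d(P0,P2) = 9.0796, d(P1,P2) = 46.0449
Closest: P0 and P2

Closest pair: (-16.9, -22.4) and (-7.9, -23.6), distance = 9.0796


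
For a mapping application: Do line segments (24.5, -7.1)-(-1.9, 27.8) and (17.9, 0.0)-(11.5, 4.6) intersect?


Cross products: d1=15.08, d2=-86.84, d3=42.9, d4=144.82
d1*d2 < 0 and d3*d4 < 0? no

No, they don't intersect


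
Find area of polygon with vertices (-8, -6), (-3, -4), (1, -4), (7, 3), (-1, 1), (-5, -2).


Shoelace sum: ((-8)*(-4) - (-3)*(-6)) + ((-3)*(-4) - 1*(-4)) + (1*3 - 7*(-4)) + (7*1 - (-1)*3) + ((-1)*(-2) - (-5)*1) + ((-5)*(-6) - (-8)*(-2))
= 92
Area = |92|/2 = 46

46


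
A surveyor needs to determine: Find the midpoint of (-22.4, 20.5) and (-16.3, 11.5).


M = (((-22.4)+(-16.3))/2, (20.5+11.5)/2)
= (-19.35, 16)

(-19.35, 16)


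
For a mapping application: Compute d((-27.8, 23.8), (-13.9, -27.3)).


dx=13.9, dy=-51.1
d^2 = 13.9^2 + (-51.1)^2 = 2804.42
d = sqrt(2804.42) = 52.9568

52.9568


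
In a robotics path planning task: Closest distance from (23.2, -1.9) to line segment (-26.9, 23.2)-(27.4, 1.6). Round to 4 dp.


Project P onto AB: t = 0.9554 (clamped to [0,1])
Closest point on segment: (24.9759, 2.5643)
Distance: 4.8045

4.8045


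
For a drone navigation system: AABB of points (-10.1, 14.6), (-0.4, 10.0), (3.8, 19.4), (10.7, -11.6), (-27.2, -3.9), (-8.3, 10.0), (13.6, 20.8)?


x range: [-27.2, 13.6]
y range: [-11.6, 20.8]
Bounding box: (-27.2,-11.6) to (13.6,20.8)

(-27.2,-11.6) to (13.6,20.8)


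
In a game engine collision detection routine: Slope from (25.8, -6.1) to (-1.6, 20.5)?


slope = (y2-y1)/(x2-x1) = (20.5-(-6.1))/((-1.6)-25.8) = 26.6/(-27.4) = -0.9708

-0.9708


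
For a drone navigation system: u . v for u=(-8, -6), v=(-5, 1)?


u . v = u_x*v_x + u_y*v_y = (-8)*(-5) + (-6)*1
= 40 + (-6) = 34

34


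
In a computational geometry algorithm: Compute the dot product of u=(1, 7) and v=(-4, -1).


u . v = u_x*v_x + u_y*v_y = 1*(-4) + 7*(-1)
= (-4) + (-7) = -11

-11


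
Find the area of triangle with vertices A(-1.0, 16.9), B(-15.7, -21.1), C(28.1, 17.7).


Area = |x_A(y_B-y_C) + x_B(y_C-y_A) + x_C(y_A-y_B)|/2
= |38.8 + (-12.56) + 1067.8|/2
= 1094.04/2 = 547.02

547.02


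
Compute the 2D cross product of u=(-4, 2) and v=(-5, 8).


u x v = u_x*v_y - u_y*v_x = (-4)*8 - 2*(-5)
= (-32) - (-10) = -22

-22


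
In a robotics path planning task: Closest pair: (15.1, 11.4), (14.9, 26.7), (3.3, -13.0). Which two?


d(P0,P1) = 15.3013, d(P0,P2) = 27.1035, d(P1,P2) = 41.36
Closest: P0 and P1

Closest pair: (15.1, 11.4) and (14.9, 26.7), distance = 15.3013


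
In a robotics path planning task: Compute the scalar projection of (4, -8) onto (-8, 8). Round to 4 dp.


u.v = -96, |v| = sqrt(128) = 11.3137
Scalar projection = u.v / |v| = -96 / sqrt(128) = -8.4853

-8.4853


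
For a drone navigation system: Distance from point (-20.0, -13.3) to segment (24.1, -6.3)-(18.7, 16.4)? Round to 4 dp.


Project P onto AB: t = 0.1455 (clamped to [0,1])
Closest point on segment: (23.3141, -2.9962)
Distance: 44.5228

44.5228


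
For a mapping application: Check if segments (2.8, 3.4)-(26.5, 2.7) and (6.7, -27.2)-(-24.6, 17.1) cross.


Cross products: d1=-785.01, d2=-1813.01, d3=-722.49, d4=305.51
d1*d2 < 0 and d3*d4 < 0? no

No, they don't intersect


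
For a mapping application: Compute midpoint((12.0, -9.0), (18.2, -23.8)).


M = ((12+18.2)/2, ((-9)+(-23.8))/2)
= (15.1, -16.4)

(15.1, -16.4)


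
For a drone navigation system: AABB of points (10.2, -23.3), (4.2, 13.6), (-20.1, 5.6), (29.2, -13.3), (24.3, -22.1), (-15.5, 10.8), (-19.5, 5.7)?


x range: [-20.1, 29.2]
y range: [-23.3, 13.6]
Bounding box: (-20.1,-23.3) to (29.2,13.6)

(-20.1,-23.3) to (29.2,13.6)


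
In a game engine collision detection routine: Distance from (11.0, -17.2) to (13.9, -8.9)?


dx=2.9, dy=8.3
d^2 = 2.9^2 + 8.3^2 = 77.3
d = sqrt(77.3) = 8.792

8.792


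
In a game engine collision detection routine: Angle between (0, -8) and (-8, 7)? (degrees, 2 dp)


u.v = -56, |u| = sqrt(64) = 8, |v| = sqrt(113) = 10.6301
cos(theta) = u.v/(|u||v|) = -56/sqrt(7232) = -0.658505
theta = acos(-0.658505) = 131.19 degrees

131.19 degrees


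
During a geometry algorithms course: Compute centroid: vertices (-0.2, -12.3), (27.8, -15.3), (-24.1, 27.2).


Centroid = ((x_A+x_B+x_C)/3, (y_A+y_B+y_C)/3)
= (((-0.2)+27.8+(-24.1))/3, ((-12.3)+(-15.3)+27.2)/3)
= (1.1667, -0.1333)

(1.1667, -0.1333)


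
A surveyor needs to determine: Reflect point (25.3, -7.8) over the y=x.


Reflection over y=x: (x,y) -> (y,x)
(25.3, -7.8) -> (-7.8, 25.3)

(-7.8, 25.3)


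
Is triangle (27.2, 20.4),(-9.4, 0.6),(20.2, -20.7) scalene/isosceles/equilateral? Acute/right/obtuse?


Side lengths squared: AB^2=1731.6, BC^2=1329.85, CA^2=1738.21
Sorted: [1329.85, 1731.6, 1738.21]
By sides: Scalene, By angles: Acute

Scalene, Acute


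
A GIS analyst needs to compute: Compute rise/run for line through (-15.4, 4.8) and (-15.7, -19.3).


slope = (y2-y1)/(x2-x1) = ((-19.3)-4.8)/((-15.7)-(-15.4)) = (-24.1)/(-0.3) = 80.3333

80.3333


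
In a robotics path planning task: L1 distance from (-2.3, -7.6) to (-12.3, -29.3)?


|(-2.3)-(-12.3)| + |(-7.6)-(-29.3)| = 10 + 21.7 = 31.7

31.7


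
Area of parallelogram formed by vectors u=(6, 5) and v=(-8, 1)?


|u x v| = |6*1 - 5*(-8)|
= |6 - (-40)| = 46

46


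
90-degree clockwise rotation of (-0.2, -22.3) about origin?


90° CW: (x,y) -> (y, -x)
(-0.2,-22.3) -> (-22.3, 0.2)

(-22.3, 0.2)


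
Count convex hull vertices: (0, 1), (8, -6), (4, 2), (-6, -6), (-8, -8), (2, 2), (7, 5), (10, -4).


Convex hull vertices (CCW): (-8, -8), (8, -6), (10, -4), (7, 5), (0, 1)
Count = 5

5


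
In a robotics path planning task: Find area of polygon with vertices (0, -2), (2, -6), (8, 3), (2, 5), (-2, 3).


Shoelace sum: (0*(-6) - 2*(-2)) + (2*3 - 8*(-6)) + (8*5 - 2*3) + (2*3 - (-2)*5) + ((-2)*(-2) - 0*3)
= 112
Area = |112|/2 = 56

56


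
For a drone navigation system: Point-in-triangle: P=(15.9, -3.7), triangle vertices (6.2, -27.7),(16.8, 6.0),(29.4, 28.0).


Cross products: AB x AP = -72.49, BC x BP = -102.42, CA x CP = -16.51
All same sign? yes

Yes, inside


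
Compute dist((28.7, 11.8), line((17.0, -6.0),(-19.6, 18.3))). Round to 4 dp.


|cross product| = 935.79
|line direction| = sqrt(1930.05) = 43.9323
Distance = 935.79/sqrt(1930.05) = 21.3007

21.3007


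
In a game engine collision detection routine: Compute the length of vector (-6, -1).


|u| = sqrt((-6)^2 + (-1)^2) = sqrt(37) = 6.0828

6.0828


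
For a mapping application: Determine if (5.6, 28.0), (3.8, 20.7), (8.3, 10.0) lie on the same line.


Cross product: (3.8-5.6)*(10-28) - (20.7-28)*(8.3-5.6)
= 52.11

No, not collinear


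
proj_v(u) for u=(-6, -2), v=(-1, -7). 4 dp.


u.v = 20, |v| = sqrt(50) = 7.0711
Scalar projection = u.v / |v| = 20 / sqrt(50) = 2.8284

2.8284


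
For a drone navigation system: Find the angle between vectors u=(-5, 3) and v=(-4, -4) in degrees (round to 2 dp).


u.v = 8, |u| = sqrt(34) = 5.831, |v| = sqrt(32) = 5.6569
cos(theta) = u.v/(|u||v|) = 8/sqrt(1088) = 0.242536
theta = acos(0.242536) = 75.96 degrees

75.96 degrees


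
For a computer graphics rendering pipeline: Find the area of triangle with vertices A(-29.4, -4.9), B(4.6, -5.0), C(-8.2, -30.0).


Area = |x_A(y_B-y_C) + x_B(y_C-y_A) + x_C(y_A-y_B)|/2
= |(-735) + (-115.46) + (-0.82)|/2
= 851.28/2 = 425.64

425.64


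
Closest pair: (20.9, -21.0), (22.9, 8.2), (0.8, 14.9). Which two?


d(P0,P1) = 29.2684, d(P0,P2) = 41.1439, d(P1,P2) = 23.0933
Closest: P1 and P2

Closest pair: (22.9, 8.2) and (0.8, 14.9), distance = 23.0933


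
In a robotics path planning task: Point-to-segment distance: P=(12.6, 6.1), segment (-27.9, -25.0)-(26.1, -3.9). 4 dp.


Project P onto AB: t = 0.8459 (clamped to [0,1])
Closest point on segment: (17.778, -7.1517)
Distance: 14.2275

14.2275


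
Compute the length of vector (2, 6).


|u| = sqrt(2^2 + 6^2) = sqrt(40) = 6.3246

6.3246


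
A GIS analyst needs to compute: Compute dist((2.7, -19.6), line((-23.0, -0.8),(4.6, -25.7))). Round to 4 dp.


|cross product| = 121.05
|line direction| = sqrt(1381.77) = 37.1722
Distance = 121.05/sqrt(1381.77) = 3.2565

3.2565


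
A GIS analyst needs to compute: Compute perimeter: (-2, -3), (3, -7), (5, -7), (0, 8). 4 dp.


Sides: (-2, -3)->(3, -7): sqrt(41) = 6.403124, (3, -7)->(5, -7): sqrt(4) = 2, (5, -7)->(0, 8): sqrt(250) = 15.811388, (0, 8)->(-2, -3): sqrt(125) = 11.18034
Sum = 35.394852
Perimeter = 35.3949

35.3949


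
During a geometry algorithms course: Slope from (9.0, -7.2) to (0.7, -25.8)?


slope = (y2-y1)/(x2-x1) = ((-25.8)-(-7.2))/(0.7-9) = (-18.6)/(-8.3) = 2.241

2.241


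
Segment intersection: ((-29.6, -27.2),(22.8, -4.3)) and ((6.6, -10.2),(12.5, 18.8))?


Cross products: d1=949.5, d2=-434.99, d3=61.82, d4=1446.31
d1*d2 < 0 and d3*d4 < 0? no

No, they don't intersect


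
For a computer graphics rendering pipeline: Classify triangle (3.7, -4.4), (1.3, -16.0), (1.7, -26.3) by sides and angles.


Side lengths squared: AB^2=140.32, BC^2=106.25, CA^2=483.61
Sorted: [106.25, 140.32, 483.61]
By sides: Scalene, By angles: Obtuse

Scalene, Obtuse


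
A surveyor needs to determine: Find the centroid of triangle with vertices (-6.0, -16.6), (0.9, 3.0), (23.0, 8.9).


Centroid = ((x_A+x_B+x_C)/3, (y_A+y_B+y_C)/3)
= (((-6)+0.9+23)/3, ((-16.6)+3+8.9)/3)
= (5.9667, -1.5667)

(5.9667, -1.5667)


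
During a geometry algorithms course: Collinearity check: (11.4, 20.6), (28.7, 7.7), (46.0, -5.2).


Cross product: (28.7-11.4)*((-5.2)-20.6) - (7.7-20.6)*(46-11.4)
= 0

Yes, collinear


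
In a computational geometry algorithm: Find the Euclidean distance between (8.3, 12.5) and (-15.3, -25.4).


dx=-23.6, dy=-37.9
d^2 = (-23.6)^2 + (-37.9)^2 = 1993.37
d = sqrt(1993.37) = 44.6472

44.6472


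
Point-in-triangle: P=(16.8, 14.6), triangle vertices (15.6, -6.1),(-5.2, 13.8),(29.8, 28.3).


Cross products: AB x AP = -454.44, BC x BP = -291, CA x CP = -252.66
All same sign? yes

Yes, inside


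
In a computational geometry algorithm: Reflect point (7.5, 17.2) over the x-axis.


Reflection over x-axis: (x,y) -> (x,-y)
(7.5, 17.2) -> (7.5, -17.2)

(7.5, -17.2)


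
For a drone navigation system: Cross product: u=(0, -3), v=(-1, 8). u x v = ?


u x v = u_x*v_y - u_y*v_x = 0*8 - (-3)*(-1)
= 0 - 3 = -3

-3


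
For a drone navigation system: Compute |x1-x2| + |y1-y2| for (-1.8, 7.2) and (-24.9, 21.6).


|(-1.8)-(-24.9)| + |7.2-21.6| = 23.1 + 14.4 = 37.5

37.5


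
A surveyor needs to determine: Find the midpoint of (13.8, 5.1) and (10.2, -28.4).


M = ((13.8+10.2)/2, (5.1+(-28.4))/2)
= (12, -11.65)

(12, -11.65)


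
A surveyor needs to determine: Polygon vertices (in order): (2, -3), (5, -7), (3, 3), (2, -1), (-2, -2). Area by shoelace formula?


Shoelace sum: (2*(-7) - 5*(-3)) + (5*3 - 3*(-7)) + (3*(-1) - 2*3) + (2*(-2) - (-2)*(-1)) + ((-2)*(-3) - 2*(-2))
= 32
Area = |32|/2 = 16

16


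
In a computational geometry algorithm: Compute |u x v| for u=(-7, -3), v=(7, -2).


|u x v| = |(-7)*(-2) - (-3)*7|
= |14 - (-21)| = 35

35


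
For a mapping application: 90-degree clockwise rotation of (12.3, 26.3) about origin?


90° CW: (x,y) -> (y, -x)
(12.3,26.3) -> (26.3, -12.3)

(26.3, -12.3)


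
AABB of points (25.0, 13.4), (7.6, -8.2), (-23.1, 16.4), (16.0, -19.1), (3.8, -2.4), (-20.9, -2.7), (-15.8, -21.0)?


x range: [-23.1, 25]
y range: [-21, 16.4]
Bounding box: (-23.1,-21) to (25,16.4)

(-23.1,-21) to (25,16.4)


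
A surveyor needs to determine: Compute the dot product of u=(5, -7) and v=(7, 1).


u . v = u_x*v_x + u_y*v_y = 5*7 + (-7)*1
= 35 + (-7) = 28

28


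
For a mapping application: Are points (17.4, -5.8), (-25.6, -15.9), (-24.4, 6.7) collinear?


Cross product: ((-25.6)-17.4)*(6.7-(-5.8)) - ((-15.9)-(-5.8))*((-24.4)-17.4)
= -959.68

No, not collinear


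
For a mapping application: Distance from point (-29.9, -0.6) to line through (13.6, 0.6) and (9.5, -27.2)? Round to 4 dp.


|cross product| = 1204.38
|line direction| = sqrt(789.65) = 28.1007
Distance = 1204.38/sqrt(789.65) = 42.8594

42.8594


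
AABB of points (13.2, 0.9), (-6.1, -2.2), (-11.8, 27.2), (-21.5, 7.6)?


x range: [-21.5, 13.2]
y range: [-2.2, 27.2]
Bounding box: (-21.5,-2.2) to (13.2,27.2)

(-21.5,-2.2) to (13.2,27.2)


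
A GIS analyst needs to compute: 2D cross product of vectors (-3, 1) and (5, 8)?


u x v = u_x*v_y - u_y*v_x = (-3)*8 - 1*5
= (-24) - 5 = -29

-29


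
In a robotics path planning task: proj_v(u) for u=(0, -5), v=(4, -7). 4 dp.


u.v = 35, |v| = sqrt(65) = 8.0623
Scalar projection = u.v / |v| = 35 / sqrt(65) = 4.3412

4.3412


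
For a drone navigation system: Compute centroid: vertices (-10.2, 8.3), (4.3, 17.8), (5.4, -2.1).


Centroid = ((x_A+x_B+x_C)/3, (y_A+y_B+y_C)/3)
= (((-10.2)+4.3+5.4)/3, (8.3+17.8+(-2.1))/3)
= (-0.1667, 8)

(-0.1667, 8)


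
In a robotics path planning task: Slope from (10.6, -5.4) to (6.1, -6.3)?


slope = (y2-y1)/(x2-x1) = ((-6.3)-(-5.4))/(6.1-10.6) = (-0.9)/(-4.5) = 0.2

0.2


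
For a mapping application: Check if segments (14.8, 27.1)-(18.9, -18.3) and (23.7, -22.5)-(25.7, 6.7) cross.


Cross products: d1=359.08, d2=148.56, d3=200.7, d4=411.22
d1*d2 < 0 and d3*d4 < 0? no

No, they don't intersect


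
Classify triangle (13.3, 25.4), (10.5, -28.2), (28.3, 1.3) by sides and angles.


Side lengths squared: AB^2=2880.8, BC^2=1187.09, CA^2=805.81
Sorted: [805.81, 1187.09, 2880.8]
By sides: Scalene, By angles: Obtuse

Scalene, Obtuse


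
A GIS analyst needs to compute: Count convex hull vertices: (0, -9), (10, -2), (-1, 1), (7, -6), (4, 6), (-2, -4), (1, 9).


Convex hull vertices (CCW): (-2, -4), (0, -9), (7, -6), (10, -2), (4, 6), (1, 9), (-1, 1)
Count = 7

7


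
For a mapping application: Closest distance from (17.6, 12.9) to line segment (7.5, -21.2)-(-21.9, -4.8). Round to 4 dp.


Project P onto AB: t = 0.2314 (clamped to [0,1])
Closest point on segment: (0.6955, -17.4043)
Distance: 34.7003

34.7003


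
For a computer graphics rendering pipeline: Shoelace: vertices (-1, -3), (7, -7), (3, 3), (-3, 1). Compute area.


Shoelace sum: ((-1)*(-7) - 7*(-3)) + (7*3 - 3*(-7)) + (3*1 - (-3)*3) + ((-3)*(-3) - (-1)*1)
= 92
Area = |92|/2 = 46

46


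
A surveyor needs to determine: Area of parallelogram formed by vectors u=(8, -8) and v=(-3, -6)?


|u x v| = |8*(-6) - (-8)*(-3)|
= |(-48) - 24| = 72

72


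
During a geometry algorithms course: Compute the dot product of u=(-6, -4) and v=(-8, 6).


u . v = u_x*v_x + u_y*v_y = (-6)*(-8) + (-4)*6
= 48 + (-24) = 24

24


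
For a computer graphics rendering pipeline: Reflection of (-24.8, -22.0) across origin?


Reflection over origin: (x,y) -> (-x,-y)
(-24.8, -22) -> (24.8, 22)

(24.8, 22)


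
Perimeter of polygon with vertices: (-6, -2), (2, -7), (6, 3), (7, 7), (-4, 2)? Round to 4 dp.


Sides: (-6, -2)->(2, -7): sqrt(89) = 9.433981, (2, -7)->(6, 3): sqrt(116) = 10.77033, (6, 3)->(7, 7): sqrt(17) = 4.123106, (7, 7)->(-4, 2): sqrt(146) = 12.083046, (-4, 2)->(-6, -2): sqrt(20) = 4.472136
Sum = 40.882599
Perimeter = 40.8826

40.8826


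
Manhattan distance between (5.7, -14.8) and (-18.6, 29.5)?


|5.7-(-18.6)| + |(-14.8)-29.5| = 24.3 + 44.3 = 68.6

68.6


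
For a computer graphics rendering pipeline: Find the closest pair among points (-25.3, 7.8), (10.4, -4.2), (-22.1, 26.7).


d(P0,P1) = 37.6628, d(P0,P2) = 19.169, d(P1,P2) = 44.8448
Closest: P0 and P2

Closest pair: (-25.3, 7.8) and (-22.1, 26.7), distance = 19.169


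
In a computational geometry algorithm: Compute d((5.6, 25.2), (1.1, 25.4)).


dx=-4.5, dy=0.2
d^2 = (-4.5)^2 + 0.2^2 = 20.29
d = sqrt(20.29) = 4.5044

4.5044


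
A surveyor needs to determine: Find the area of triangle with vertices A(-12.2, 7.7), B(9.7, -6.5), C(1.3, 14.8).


Area = |x_A(y_B-y_C) + x_B(y_C-y_A) + x_C(y_A-y_B)|/2
= |259.86 + 68.87 + 18.46|/2
= 347.19/2 = 173.595

173.595


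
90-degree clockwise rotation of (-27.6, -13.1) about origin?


90° CW: (x,y) -> (y, -x)
(-27.6,-13.1) -> (-13.1, 27.6)

(-13.1, 27.6)


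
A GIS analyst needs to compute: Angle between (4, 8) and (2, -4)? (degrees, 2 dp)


u.v = -24, |u| = sqrt(80) = 8.9443, |v| = sqrt(20) = 4.4721
cos(theta) = u.v/(|u||v|) = -24/sqrt(1600) = -0.6
theta = acos(-0.6) = 126.87 degrees

126.87 degrees


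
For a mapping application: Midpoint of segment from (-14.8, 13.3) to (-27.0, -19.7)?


M = (((-14.8)+(-27))/2, (13.3+(-19.7))/2)
= (-20.9, -3.2)

(-20.9, -3.2)


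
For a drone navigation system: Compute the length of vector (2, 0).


|u| = sqrt(2^2 + 0^2) = sqrt(4) = 2

2


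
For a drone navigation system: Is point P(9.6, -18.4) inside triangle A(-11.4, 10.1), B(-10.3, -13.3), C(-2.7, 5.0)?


Cross products: AB x AP = 460.05, BC x BP = -402.93, CA x CP = 140.85
All same sign? no

No, outside


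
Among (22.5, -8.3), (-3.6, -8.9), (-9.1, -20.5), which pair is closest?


d(P0,P1) = 26.1069, d(P0,P2) = 33.8733, d(P1,P2) = 12.8378
Closest: P1 and P2

Closest pair: (-3.6, -8.9) and (-9.1, -20.5), distance = 12.8378


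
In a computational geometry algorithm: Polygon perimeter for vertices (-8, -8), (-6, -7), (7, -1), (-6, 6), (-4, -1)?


Sides: (-8, -8)->(-6, -7): sqrt(5) = 2.236068, (-6, -7)->(7, -1): sqrt(205) = 14.317821, (7, -1)->(-6, 6): sqrt(218) = 14.764823, (-6, 6)->(-4, -1): sqrt(53) = 7.28011, (-4, -1)->(-8, -8): sqrt(65) = 8.062258
Sum = 46.66108
Perimeter = 46.6611

46.6611


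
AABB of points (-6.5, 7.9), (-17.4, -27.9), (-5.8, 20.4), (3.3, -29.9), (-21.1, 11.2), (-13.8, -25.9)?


x range: [-21.1, 3.3]
y range: [-29.9, 20.4]
Bounding box: (-21.1,-29.9) to (3.3,20.4)

(-21.1,-29.9) to (3.3,20.4)


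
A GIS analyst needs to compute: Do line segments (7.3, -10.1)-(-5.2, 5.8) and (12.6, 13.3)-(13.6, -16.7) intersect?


Cross products: d1=-182.4, d2=-541.5, d3=-376.77, d4=-17.67
d1*d2 < 0 and d3*d4 < 0? no

No, they don't intersect


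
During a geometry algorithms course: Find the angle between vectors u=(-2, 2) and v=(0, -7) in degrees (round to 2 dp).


u.v = -14, |u| = sqrt(8) = 2.8284, |v| = sqrt(49) = 7
cos(theta) = u.v/(|u||v|) = -14/sqrt(392) = -0.707107
theta = acos(-0.707107) = 135 degrees

135 degrees


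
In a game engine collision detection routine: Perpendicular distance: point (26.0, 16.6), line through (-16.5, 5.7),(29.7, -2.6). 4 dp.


|cross product| = 856.33
|line direction| = sqrt(2203.33) = 46.9396
Distance = 856.33/sqrt(2203.33) = 18.2432

18.2432


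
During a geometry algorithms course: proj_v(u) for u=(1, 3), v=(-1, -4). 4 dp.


u.v = -13, |v| = sqrt(17) = 4.1231
Scalar projection = u.v / |v| = -13 / sqrt(17) = -3.153

-3.153


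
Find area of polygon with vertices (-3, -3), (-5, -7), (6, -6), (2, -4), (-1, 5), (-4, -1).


Shoelace sum: ((-3)*(-7) - (-5)*(-3)) + ((-5)*(-6) - 6*(-7)) + (6*(-4) - 2*(-6)) + (2*5 - (-1)*(-4)) + ((-1)*(-1) - (-4)*5) + ((-4)*(-3) - (-3)*(-1))
= 102
Area = |102|/2 = 51

51


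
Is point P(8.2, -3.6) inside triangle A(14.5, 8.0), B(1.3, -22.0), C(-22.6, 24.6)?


Cross products: AB x AP = -35.88, BC x BP = -761.3, CA x CP = -534.94
All same sign? yes

Yes, inside


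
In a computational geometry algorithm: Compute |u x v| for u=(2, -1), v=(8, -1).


|u x v| = |2*(-1) - (-1)*8|
= |(-2) - (-8)| = 6

6


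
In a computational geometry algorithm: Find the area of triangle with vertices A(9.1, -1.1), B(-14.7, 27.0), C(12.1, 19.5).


Area = |x_A(y_B-y_C) + x_B(y_C-y_A) + x_C(y_A-y_B)|/2
= |68.25 + (-302.82) + (-340.01)|/2
= 574.58/2 = 287.29

287.29


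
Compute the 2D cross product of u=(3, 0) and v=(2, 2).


u x v = u_x*v_y - u_y*v_x = 3*2 - 0*2
= 6 - 0 = 6

6


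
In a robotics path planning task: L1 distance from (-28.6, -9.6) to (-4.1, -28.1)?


|(-28.6)-(-4.1)| + |(-9.6)-(-28.1)| = 24.5 + 18.5 = 43

43


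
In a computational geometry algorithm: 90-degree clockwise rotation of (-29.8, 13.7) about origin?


90° CW: (x,y) -> (y, -x)
(-29.8,13.7) -> (13.7, 29.8)

(13.7, 29.8)


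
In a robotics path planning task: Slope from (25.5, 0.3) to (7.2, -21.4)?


slope = (y2-y1)/(x2-x1) = ((-21.4)-0.3)/(7.2-25.5) = (-21.7)/(-18.3) = 1.1858

1.1858


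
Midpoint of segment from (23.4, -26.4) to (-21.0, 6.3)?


M = ((23.4+(-21))/2, ((-26.4)+6.3)/2)
= (1.2, -10.05)

(1.2, -10.05)


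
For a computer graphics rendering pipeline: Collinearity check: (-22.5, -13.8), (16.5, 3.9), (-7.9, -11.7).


Cross product: (16.5-(-22.5))*((-11.7)-(-13.8)) - (3.9-(-13.8))*((-7.9)-(-22.5))
= -176.52

No, not collinear


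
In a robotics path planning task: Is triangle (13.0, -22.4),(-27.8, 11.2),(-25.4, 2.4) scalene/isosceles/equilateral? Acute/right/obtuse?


Side lengths squared: AB^2=2793.6, BC^2=83.2, CA^2=2089.6
Sorted: [83.2, 2089.6, 2793.6]
By sides: Scalene, By angles: Obtuse

Scalene, Obtuse


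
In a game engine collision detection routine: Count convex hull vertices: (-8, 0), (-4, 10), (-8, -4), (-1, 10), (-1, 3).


Convex hull vertices (CCW): (-8, -4), (-1, 3), (-1, 10), (-4, 10), (-8, 0)
Count = 5

5


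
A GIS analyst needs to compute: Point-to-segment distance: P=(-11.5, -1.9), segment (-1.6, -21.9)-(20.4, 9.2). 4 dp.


Project P onto AB: t = 0.2785 (clamped to [0,1])
Closest point on segment: (4.5276, -13.2378)
Distance: 19.6324

19.6324


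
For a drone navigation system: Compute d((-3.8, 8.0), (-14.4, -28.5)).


dx=-10.6, dy=-36.5
d^2 = (-10.6)^2 + (-36.5)^2 = 1444.61
d = sqrt(1444.61) = 38.008

38.008


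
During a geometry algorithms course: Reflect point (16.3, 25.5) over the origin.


Reflection over origin: (x,y) -> (-x,-y)
(16.3, 25.5) -> (-16.3, -25.5)

(-16.3, -25.5)


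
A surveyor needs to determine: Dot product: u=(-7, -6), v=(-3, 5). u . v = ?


u . v = u_x*v_x + u_y*v_y = (-7)*(-3) + (-6)*5
= 21 + (-30) = -9

-9


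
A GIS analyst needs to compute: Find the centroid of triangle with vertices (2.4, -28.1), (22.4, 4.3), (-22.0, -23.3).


Centroid = ((x_A+x_B+x_C)/3, (y_A+y_B+y_C)/3)
= ((2.4+22.4+(-22))/3, ((-28.1)+4.3+(-23.3))/3)
= (0.9333, -15.7)

(0.9333, -15.7)


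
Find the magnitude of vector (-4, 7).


|u| = sqrt((-4)^2 + 7^2) = sqrt(65) = 8.0623

8.0623


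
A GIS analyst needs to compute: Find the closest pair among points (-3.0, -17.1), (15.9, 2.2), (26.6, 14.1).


d(P0,P1) = 27.013, d(P0,P2) = 43.007, d(P1,P2) = 16.0031
Closest: P1 and P2

Closest pair: (15.9, 2.2) and (26.6, 14.1), distance = 16.0031


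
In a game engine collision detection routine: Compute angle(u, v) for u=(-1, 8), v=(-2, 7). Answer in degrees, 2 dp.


u.v = 58, |u| = sqrt(65) = 8.0623, |v| = sqrt(53) = 7.2801
cos(theta) = u.v/(|u||v|) = 58/sqrt(3445) = 0.988174
theta = acos(0.988174) = 8.82 degrees

8.82 degrees


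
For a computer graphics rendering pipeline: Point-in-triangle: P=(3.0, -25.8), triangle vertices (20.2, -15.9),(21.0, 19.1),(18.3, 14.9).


Cross products: AB x AP = 594.08, BC x BP = 45.63, CA x CP = -548.57
All same sign? no

No, outside


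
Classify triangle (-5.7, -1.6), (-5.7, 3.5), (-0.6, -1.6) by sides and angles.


Side lengths squared: AB^2=26.01, BC^2=52.02, CA^2=26.01
Sorted: [26.01, 26.01, 52.02]
By sides: Isosceles, By angles: Right

Isosceles, Right


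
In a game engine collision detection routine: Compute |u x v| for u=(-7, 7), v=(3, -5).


|u x v| = |(-7)*(-5) - 7*3|
= |35 - 21| = 14

14


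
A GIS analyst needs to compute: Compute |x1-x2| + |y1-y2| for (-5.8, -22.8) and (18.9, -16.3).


|(-5.8)-18.9| + |(-22.8)-(-16.3)| = 24.7 + 6.5 = 31.2

31.2


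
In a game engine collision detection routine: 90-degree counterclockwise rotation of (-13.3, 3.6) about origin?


90° CCW: (x,y) -> (-y, x)
(-13.3,3.6) -> (-3.6, -13.3)

(-3.6, -13.3)


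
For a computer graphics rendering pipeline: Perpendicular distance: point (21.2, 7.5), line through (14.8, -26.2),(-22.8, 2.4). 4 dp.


|cross product| = 1450.16
|line direction| = sqrt(2231.72) = 47.2411
Distance = 1450.16/sqrt(2231.72) = 30.697

30.697


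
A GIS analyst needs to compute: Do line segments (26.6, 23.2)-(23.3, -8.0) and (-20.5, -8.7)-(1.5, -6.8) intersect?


Cross products: d1=612.31, d2=-67.82, d3=-1364.25, d4=-684.12
d1*d2 < 0 and d3*d4 < 0? no

No, they don't intersect


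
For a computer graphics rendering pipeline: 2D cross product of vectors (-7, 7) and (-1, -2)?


u x v = u_x*v_y - u_y*v_x = (-7)*(-2) - 7*(-1)
= 14 - (-7) = 21

21


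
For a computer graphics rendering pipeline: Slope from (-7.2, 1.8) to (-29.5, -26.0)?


slope = (y2-y1)/(x2-x1) = ((-26)-1.8)/((-29.5)-(-7.2)) = (-27.8)/(-22.3) = 1.2466

1.2466


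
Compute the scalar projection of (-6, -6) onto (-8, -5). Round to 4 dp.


u.v = 78, |v| = sqrt(89) = 9.434
Scalar projection = u.v / |v| = 78 / sqrt(89) = 8.268

8.268


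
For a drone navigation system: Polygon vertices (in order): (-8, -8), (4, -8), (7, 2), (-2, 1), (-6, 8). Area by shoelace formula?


Shoelace sum: ((-8)*(-8) - 4*(-8)) + (4*2 - 7*(-8)) + (7*1 - (-2)*2) + ((-2)*8 - (-6)*1) + ((-6)*(-8) - (-8)*8)
= 273
Area = |273|/2 = 136.5

136.5


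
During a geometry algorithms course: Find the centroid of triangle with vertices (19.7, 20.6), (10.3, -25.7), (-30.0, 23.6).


Centroid = ((x_A+x_B+x_C)/3, (y_A+y_B+y_C)/3)
= ((19.7+10.3+(-30))/3, (20.6+(-25.7)+23.6)/3)
= (0, 6.1667)

(0, 6.1667)


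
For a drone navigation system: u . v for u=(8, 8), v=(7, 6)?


u . v = u_x*v_x + u_y*v_y = 8*7 + 8*6
= 56 + 48 = 104

104


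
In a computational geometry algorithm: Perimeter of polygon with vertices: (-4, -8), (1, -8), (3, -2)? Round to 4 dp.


Sides: (-4, -8)->(1, -8): sqrt(25) = 5, (1, -8)->(3, -2): sqrt(40) = 6.324555, (3, -2)->(-4, -8): sqrt(85) = 9.219544
Sum = 20.544099
Perimeter = 20.5441

20.5441


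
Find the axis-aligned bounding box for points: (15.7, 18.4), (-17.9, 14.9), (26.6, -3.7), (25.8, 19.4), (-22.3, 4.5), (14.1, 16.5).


x range: [-22.3, 26.6]
y range: [-3.7, 19.4]
Bounding box: (-22.3,-3.7) to (26.6,19.4)

(-22.3,-3.7) to (26.6,19.4)


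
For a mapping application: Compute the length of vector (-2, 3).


|u| = sqrt((-2)^2 + 3^2) = sqrt(13) = 3.6056

3.6056


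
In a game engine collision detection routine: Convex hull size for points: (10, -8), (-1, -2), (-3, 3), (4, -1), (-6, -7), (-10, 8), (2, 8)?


Convex hull vertices (CCW): (-10, 8), (-6, -7), (10, -8), (2, 8)
Count = 4

4


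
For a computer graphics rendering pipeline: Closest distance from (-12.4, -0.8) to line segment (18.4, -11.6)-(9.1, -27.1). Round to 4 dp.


Project P onto AB: t = 0.3643 (clamped to [0,1])
Closest point on segment: (15.0118, -17.2471)
Distance: 31.9673

31.9673


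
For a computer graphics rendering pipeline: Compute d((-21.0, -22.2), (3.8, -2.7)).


dx=24.8, dy=19.5
d^2 = 24.8^2 + 19.5^2 = 995.29
d = sqrt(995.29) = 31.5482

31.5482


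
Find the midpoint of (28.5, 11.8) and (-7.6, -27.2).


M = ((28.5+(-7.6))/2, (11.8+(-27.2))/2)
= (10.45, -7.7)

(10.45, -7.7)


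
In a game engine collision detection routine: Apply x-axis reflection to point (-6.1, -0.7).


Reflection over x-axis: (x,y) -> (x,-y)
(-6.1, -0.7) -> (-6.1, 0.7)

(-6.1, 0.7)


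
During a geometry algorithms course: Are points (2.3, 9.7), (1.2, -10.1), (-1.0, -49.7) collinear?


Cross product: (1.2-2.3)*((-49.7)-9.7) - ((-10.1)-9.7)*((-1)-2.3)
= 0

Yes, collinear


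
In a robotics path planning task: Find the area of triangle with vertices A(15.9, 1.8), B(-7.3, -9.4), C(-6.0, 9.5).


Area = |x_A(y_B-y_C) + x_B(y_C-y_A) + x_C(y_A-y_B)|/2
= |(-300.51) + (-56.21) + (-67.2)|/2
= 423.92/2 = 211.96

211.96


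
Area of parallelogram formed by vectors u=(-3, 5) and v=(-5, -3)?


|u x v| = |(-3)*(-3) - 5*(-5)|
= |9 - (-25)| = 34

34


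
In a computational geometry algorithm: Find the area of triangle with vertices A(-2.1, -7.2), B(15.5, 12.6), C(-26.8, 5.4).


Area = |x_A(y_B-y_C) + x_B(y_C-y_A) + x_C(y_A-y_B)|/2
= |(-15.12) + 195.3 + 530.64|/2
= 710.82/2 = 355.41

355.41
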